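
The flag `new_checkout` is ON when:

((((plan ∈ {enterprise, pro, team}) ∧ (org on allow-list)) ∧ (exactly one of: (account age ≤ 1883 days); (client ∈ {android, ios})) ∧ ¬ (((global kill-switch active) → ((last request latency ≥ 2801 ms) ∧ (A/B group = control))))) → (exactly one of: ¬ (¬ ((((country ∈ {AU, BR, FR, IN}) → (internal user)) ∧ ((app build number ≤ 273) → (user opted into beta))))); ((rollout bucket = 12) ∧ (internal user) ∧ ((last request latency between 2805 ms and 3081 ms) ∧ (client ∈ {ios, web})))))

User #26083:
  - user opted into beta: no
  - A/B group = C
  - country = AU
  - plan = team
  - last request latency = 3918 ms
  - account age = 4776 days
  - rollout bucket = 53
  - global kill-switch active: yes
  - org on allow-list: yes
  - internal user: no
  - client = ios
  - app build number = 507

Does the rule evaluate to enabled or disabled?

Atomic conditions:
  plan ∈ {enterprise, pro, team}: team is in the set → true
  org on allow-list: yes → true
  account age ≤ 1883 days: 4776 ≤ 1883 is false
  client ∈ {android, ios}: ios is in the set → true
  global kill-switch active: yes → true
  last request latency ≥ 2801 ms: 3918 ≥ 2801 is true
  A/B group = control: C == control is false
  country ∈ {AU, BR, FR, IN}: AU is in the set → true
  internal user: no → false
  app build number ≤ 273: 507 ≤ 273 is false
  user opted into beta: no → false
  rollout bucket = 12: 53 == 12 is false
  last request latency between 2805 ms and 3081 ms: 3918 in [2805, 3081] is false
  client ∈ {ios, web}: ios is in the set → true
Combine:
[1.1] true AND true = true
[1.2] exactly-one(false, true) = true
[1.3.1.2] true AND false = false
[1.3.1] true → false = false
[1.3] NOT false = true
[1] true AND true AND true = true
[2.1.1.1.1] true → false = false
[2.1.1.1.2] false → false (antecedent false ⇒ implication holds) = true
[2.1.1.1] false AND true = false
[2.1.1] NOT false = true
[2.1] NOT true = false
[2.2.3] false AND true = false
[2.2] false AND false AND false = false
[2] exactly-one(false, false) = false
[root] true → false = false
Overall: false → disabled

Disabled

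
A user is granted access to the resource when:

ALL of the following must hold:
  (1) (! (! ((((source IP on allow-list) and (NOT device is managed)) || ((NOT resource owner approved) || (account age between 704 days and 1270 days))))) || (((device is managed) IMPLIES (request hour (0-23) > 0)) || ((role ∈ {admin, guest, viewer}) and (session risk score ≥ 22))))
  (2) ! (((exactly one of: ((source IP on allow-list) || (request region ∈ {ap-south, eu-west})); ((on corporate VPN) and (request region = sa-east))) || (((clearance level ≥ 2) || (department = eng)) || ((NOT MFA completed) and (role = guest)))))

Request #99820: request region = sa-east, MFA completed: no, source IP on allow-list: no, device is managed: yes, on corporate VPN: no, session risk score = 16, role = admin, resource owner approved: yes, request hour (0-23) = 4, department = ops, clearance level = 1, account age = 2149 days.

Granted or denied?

Granted

Atomic conditions:
  source IP on allow-list: no → false
  NOT device is managed: yes → false
  NOT resource owner approved: yes → false
  account age between 704 days and 1270 days: 2149 in [704, 1270] is false
  device is managed: yes → true
  request hour (0-23) > 0: 4 > 0 is true
  role ∈ {admin, guest, viewer}: admin is in the set → true
  session risk score ≥ 22: 16 ≥ 22 is false
  request region ∈ {ap-south, eu-west}: sa-east is not in the set → false
  on corporate VPN: no → false
  request region = sa-east: sa-east == sa-east is true
  clearance level ≥ 2: 1 ≥ 2 is false
  department = eng: ops == eng is false
  NOT MFA completed: no → true
  role = guest: admin == guest is false
Combine:
[1.1.1.1.1] false AND false = false
[1.1.1.1.2] false OR false = false
[1.1.1.1] false OR false = false
[1.1.1] NOT false = true
[1.1] NOT true = false
[1.2.1] true → true = true
[1.2.2] true AND false = false
[1.2] true OR false = true
[1] false OR true = true
[2.1.1.1] false OR false = false
[2.1.1.2] false AND true = false
[2.1.1] exactly-one(false, false) = false
[2.1.2.1] false OR false = false
[2.1.2.2] true AND false = false
[2.1.2] false OR false = false
[2.1] false OR false = false
[2] NOT false = true
[root] true AND true = true
Overall: true → granted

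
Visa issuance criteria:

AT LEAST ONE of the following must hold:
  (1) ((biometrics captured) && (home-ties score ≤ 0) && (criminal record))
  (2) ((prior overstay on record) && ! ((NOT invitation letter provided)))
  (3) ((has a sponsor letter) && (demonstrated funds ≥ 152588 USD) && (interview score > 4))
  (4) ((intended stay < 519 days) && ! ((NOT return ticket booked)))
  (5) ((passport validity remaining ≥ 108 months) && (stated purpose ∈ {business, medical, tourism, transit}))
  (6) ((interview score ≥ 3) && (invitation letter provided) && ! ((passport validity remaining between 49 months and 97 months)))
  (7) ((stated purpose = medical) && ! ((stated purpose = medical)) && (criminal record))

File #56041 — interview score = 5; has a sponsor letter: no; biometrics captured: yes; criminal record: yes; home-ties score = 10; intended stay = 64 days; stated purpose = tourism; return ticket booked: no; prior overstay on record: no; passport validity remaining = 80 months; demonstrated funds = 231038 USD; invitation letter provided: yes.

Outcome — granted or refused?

Refused

Atomic conditions:
  biometrics captured: yes → true
  home-ties score ≤ 0: 10 ≤ 0 is false
  criminal record: yes → true
  prior overstay on record: no → false
  NOT invitation letter provided: yes → false
  has a sponsor letter: no → false
  demonstrated funds ≥ 152588 USD: 231038 ≥ 152588 is true
  interview score > 4: 5 > 4 is true
  intended stay < 519 days: 64 < 519 is true
  NOT return ticket booked: no → true
  passport validity remaining ≥ 108 months: 80 ≥ 108 is false
  stated purpose ∈ {business, medical, tourism, transit}: tourism is in the set → true
  interview score ≥ 3: 5 ≥ 3 is true
  invitation letter provided: yes → true
  passport validity remaining between 49 months and 97 months: 80 in [49, 97] is true
  stated purpose = medical: tourism == medical is false
Combine:
[1] true AND false AND true = false
[2.2] NOT false = true
[2] false AND true = false
[3] false AND true AND true = false
[4.2] NOT true = false
[4] true AND false = false
[5] false AND true = false
[6.3] NOT true = false
[6] true AND true AND false = false
[7.2] NOT false = true
[7] false AND true AND true = false
[root] false OR false OR false OR false OR false OR false OR false = false
Overall: false → refused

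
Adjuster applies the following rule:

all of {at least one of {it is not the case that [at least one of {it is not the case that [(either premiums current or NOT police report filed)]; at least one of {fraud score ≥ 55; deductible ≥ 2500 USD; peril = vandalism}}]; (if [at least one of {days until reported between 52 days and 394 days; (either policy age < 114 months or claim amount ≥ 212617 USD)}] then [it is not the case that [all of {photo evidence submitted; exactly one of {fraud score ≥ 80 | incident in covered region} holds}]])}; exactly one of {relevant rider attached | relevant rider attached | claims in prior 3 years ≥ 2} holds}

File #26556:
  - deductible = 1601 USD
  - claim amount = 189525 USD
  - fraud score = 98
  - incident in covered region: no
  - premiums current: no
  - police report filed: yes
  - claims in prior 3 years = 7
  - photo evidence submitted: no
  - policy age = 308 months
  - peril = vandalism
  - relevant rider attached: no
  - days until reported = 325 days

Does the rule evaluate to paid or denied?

Paid

Atomic conditions:
  premiums current: no → false
  NOT police report filed: yes → false
  fraud score ≥ 55: 98 ≥ 55 is true
  deductible ≥ 2500 USD: 1601 ≥ 2500 is false
  peril = vandalism: vandalism == vandalism is true
  days until reported between 52 days and 394 days: 325 in [52, 394] is true
  policy age < 114 months: 308 < 114 is false
  claim amount ≥ 212617 USD: 189525 ≥ 212617 is false
  photo evidence submitted: no → false
  fraud score ≥ 80: 98 ≥ 80 is true
  incident in covered region: no → false
  relevant rider attached: no → false
  claims in prior 3 years ≥ 2: 7 ≥ 2 is true
Combine:
[1.1.1.1.1] false OR false = false
[1.1.1.1] NOT false = true
[1.1.1.2] true OR false OR true = true
[1.1.1] true OR true = true
[1.1] NOT true = false
[1.2.1.2] false OR false = false
[1.2.1] true OR false = true
[1.2.2.1.2] exactly-one(true, false) = true
[1.2.2.1] false AND true = false
[1.2.2] NOT false = true
[1.2] true → true = true
[1] false OR true = true
[2] exactly-one(false, false, true) = true
[root] true AND true = true
Overall: true → paid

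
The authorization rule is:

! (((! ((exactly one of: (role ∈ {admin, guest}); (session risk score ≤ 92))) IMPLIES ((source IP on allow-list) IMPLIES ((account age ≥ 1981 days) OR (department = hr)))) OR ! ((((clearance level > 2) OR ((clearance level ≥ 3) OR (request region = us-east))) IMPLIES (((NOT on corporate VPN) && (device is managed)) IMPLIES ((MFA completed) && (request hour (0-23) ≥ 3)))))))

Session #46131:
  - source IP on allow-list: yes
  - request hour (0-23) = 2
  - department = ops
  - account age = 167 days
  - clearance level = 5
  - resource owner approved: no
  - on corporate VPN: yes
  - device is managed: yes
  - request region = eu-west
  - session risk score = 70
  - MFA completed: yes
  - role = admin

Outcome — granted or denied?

Granted

Atomic conditions:
  role ∈ {admin, guest}: admin is in the set → true
  session risk score ≤ 92: 70 ≤ 92 is true
  source IP on allow-list: yes → true
  account age ≥ 1981 days: 167 ≥ 1981 is false
  department = hr: ops == hr is false
  clearance level > 2: 5 > 2 is true
  clearance level ≥ 3: 5 ≥ 3 is true
  request region = us-east: eu-west == us-east is false
  NOT on corporate VPN: yes → false
  device is managed: yes → true
  MFA completed: yes → true
  request hour (0-23) ≥ 3: 2 ≥ 3 is false
Combine:
[1.1.1.1] exactly-one(true, true) = false
[1.1.1] NOT false = true
[1.1.2.2] false OR false = false
[1.1.2] true → false = false
[1.1] true → false = false
[1.2.1.1.2] true OR false = true
[1.2.1.1] true OR true = true
[1.2.1.2.1] false AND true = false
[1.2.1.2.2] true AND false = false
[1.2.1.2] false → false (antecedent false ⇒ implication holds) = true
[1.2.1] true → true = true
[1.2] NOT true = false
[1] false OR false = false
[root] NOT false = true
Overall: true → granted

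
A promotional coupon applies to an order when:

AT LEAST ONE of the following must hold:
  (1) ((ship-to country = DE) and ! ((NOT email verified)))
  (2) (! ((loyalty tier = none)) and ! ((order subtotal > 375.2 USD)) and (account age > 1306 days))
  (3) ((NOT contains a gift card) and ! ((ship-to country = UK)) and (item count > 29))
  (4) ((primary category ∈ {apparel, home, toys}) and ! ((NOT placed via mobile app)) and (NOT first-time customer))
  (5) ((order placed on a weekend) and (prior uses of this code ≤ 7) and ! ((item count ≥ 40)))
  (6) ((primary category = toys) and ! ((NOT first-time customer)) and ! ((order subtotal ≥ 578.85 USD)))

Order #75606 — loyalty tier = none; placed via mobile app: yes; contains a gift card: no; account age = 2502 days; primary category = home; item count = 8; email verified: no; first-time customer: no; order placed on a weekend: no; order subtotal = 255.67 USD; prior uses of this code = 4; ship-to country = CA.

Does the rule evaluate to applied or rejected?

Applied

Atomic conditions:
  ship-to country = DE: CA == DE is false
  NOT email verified: no → true
  loyalty tier = none: none == none is true
  order subtotal > 375.2 USD: 255.67 > 375.2 is false
  account age > 1306 days: 2502 > 1306 is true
  NOT contains a gift card: no → true
  ship-to country = UK: CA == UK is false
  item count > 29: 8 > 29 is false
  primary category ∈ {apparel, home, toys}: home is in the set → true
  NOT placed via mobile app: yes → false
  NOT first-time customer: no → true
  order placed on a weekend: no → false
  prior uses of this code ≤ 7: 4 ≤ 7 is true
  item count ≥ 40: 8 ≥ 40 is false
  primary category = toys: home == toys is false
  order subtotal ≥ 578.85 USD: 255.67 ≥ 578.85 is false
Combine:
[1.2] NOT true = false
[1] false AND false = false
[2.1] NOT true = false
[2.2] NOT false = true
[2] false AND true AND true = false
[3.2] NOT false = true
[3] true AND true AND false = false
[4.2] NOT false = true
[4] true AND true AND true = true
[5.3] NOT false = true
[5] false AND true AND true = false
[6.2] NOT true = false
[6.3] NOT false = true
[6] false AND false AND true = false
[root] false OR false OR false OR true OR false OR false = true
Overall: true → applied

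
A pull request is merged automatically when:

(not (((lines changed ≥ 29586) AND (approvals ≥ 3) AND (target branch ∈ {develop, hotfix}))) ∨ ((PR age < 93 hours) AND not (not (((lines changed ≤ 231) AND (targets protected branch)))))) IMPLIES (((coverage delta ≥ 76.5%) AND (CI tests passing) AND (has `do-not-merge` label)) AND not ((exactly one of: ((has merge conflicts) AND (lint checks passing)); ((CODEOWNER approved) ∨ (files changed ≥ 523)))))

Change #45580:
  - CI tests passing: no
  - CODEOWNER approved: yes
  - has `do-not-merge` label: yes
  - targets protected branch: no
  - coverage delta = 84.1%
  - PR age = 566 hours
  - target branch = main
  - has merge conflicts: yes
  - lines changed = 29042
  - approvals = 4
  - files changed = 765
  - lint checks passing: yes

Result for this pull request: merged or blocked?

Atomic conditions:
  lines changed ≥ 29586: 29042 ≥ 29586 is false
  approvals ≥ 3: 4 ≥ 3 is true
  target branch ∈ {develop, hotfix}: main is not in the set → false
  PR age < 93 hours: 566 < 93 is false
  lines changed ≤ 231: 29042 ≤ 231 is false
  targets protected branch: no → false
  coverage delta ≥ 76.5%: 84.1 ≥ 76.5 is true
  CI tests passing: no → false
  has `do-not-merge` label: yes → true
  has merge conflicts: yes → true
  lint checks passing: yes → true
  CODEOWNER approved: yes → true
  files changed ≥ 523: 765 ≥ 523 is true
Combine:
[1.1.1] false AND true AND false = false
[1.1] NOT false = true
[1.2.2.1.1] false AND false = false
[1.2.2.1] NOT false = true
[1.2.2] NOT true = false
[1.2] false AND false = false
[1] true OR false = true
[2.1] true AND false AND true = false
[2.2.1.1] true AND true = true
[2.2.1.2] true OR true = true
[2.2.1] exactly-one(true, true) = false
[2.2] NOT false = true
[2] false AND true = false
[root] true → false = false
Overall: false → blocked

Blocked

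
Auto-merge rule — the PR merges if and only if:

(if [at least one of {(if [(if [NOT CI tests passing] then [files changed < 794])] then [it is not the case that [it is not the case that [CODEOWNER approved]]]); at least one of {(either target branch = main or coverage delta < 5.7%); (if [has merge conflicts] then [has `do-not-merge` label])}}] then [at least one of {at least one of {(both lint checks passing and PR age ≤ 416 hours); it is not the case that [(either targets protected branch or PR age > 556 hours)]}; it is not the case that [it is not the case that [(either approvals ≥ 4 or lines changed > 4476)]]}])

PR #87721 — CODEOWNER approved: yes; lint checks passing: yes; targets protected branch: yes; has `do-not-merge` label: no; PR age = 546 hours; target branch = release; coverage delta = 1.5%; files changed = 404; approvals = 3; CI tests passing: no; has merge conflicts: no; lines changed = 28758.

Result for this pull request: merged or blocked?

Atomic conditions:
  NOT CI tests passing: no → true
  files changed < 794: 404 < 794 is true
  CODEOWNER approved: yes → true
  target branch = main: release == main is false
  coverage delta < 5.7%: 1.5 < 5.7 is true
  has merge conflicts: no → false
  has `do-not-merge` label: no → false
  lint checks passing: yes → true
  PR age ≤ 416 hours: 546 ≤ 416 is false
  targets protected branch: yes → true
  PR age > 556 hours: 546 > 556 is false
  approvals ≥ 4: 3 ≥ 4 is false
  lines changed > 4476: 28758 > 4476 is true
Combine:
[1.1.1] true → true = true
[1.1.2.1] NOT true = false
[1.1.2] NOT false = true
[1.1] true → true = true
[1.2.1] false OR true = true
[1.2.2] false → false (antecedent false ⇒ implication holds) = true
[1.2] true OR true = true
[1] true OR true = true
[2.1.1] true AND false = false
[2.1.2.1] true OR false = true
[2.1.2] NOT true = false
[2.1] false OR false = false
[2.2.1.1] false OR true = true
[2.2.1] NOT true = false
[2.2] NOT false = true
[2] false OR true = true
[root] true → true = true
Overall: true → merged

Merged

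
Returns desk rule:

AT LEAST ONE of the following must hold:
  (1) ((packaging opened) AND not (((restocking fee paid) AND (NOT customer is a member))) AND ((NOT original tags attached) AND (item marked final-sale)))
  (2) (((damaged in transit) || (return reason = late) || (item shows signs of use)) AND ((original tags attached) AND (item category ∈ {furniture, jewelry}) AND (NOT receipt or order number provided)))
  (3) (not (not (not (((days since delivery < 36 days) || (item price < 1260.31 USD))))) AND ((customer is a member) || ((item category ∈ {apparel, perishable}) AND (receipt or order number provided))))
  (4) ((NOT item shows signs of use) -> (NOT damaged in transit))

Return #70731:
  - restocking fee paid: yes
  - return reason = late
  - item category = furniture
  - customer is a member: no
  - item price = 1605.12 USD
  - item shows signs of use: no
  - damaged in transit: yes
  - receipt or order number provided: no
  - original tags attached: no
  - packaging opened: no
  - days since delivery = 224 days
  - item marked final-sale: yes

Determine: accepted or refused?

Atomic conditions:
  packaging opened: no → false
  restocking fee paid: yes → true
  NOT customer is a member: no → true
  NOT original tags attached: no → true
  item marked final-sale: yes → true
  damaged in transit: yes → true
  return reason = late: late == late is true
  item shows signs of use: no → false
  original tags attached: no → false
  item category ∈ {furniture, jewelry}: furniture is in the set → true
  NOT receipt or order number provided: no → true
  days since delivery < 36 days: 224 < 36 is false
  item price < 1260.31 USD: 1605.12 < 1260.31 is false
  customer is a member: no → false
  item category ∈ {apparel, perishable}: furniture is not in the set → false
  receipt or order number provided: no → false
  NOT item shows signs of use: no → true
  NOT damaged in transit: yes → false
Combine:
[1.2.1] true AND true = true
[1.2] NOT true = false
[1.3] true AND true = true
[1] false AND false AND true = false
[2.1] true OR true OR false = true
[2.2] false AND true AND true = false
[2] true AND false = false
[3.1.1.1.1] false OR false = false
[3.1.1.1] NOT false = true
[3.1.1] NOT true = false
[3.1] NOT false = true
[3.2.2] false AND false = false
[3.2] false OR false = false
[3] true AND false = false
[4] true → false = false
[root] false OR false OR false OR false = false
Overall: false → refused

Refused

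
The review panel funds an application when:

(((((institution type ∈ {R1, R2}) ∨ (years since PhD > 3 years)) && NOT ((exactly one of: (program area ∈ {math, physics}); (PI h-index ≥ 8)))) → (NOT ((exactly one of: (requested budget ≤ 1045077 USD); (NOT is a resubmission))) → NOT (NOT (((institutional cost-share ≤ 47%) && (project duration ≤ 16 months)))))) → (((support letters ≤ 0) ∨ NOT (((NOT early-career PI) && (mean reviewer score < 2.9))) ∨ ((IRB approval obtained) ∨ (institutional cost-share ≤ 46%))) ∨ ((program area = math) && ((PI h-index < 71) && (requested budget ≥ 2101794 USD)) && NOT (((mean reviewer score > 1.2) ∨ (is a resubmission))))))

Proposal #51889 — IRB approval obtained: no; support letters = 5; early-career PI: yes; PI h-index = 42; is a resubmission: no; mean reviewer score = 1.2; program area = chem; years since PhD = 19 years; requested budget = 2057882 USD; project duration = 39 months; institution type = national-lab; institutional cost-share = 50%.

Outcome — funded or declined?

Funded

Atomic conditions:
  institution type ∈ {R1, R2}: national-lab is not in the set → false
  years since PhD > 3 years: 19 > 3 is true
  program area ∈ {math, physics}: chem is not in the set → false
  PI h-index ≥ 8: 42 ≥ 8 is true
  requested budget ≤ 1045077 USD: 2057882 ≤ 1045077 is false
  NOT is a resubmission: no → true
  institutional cost-share ≤ 47%: 50 ≤ 47 is false
  project duration ≤ 16 months: 39 ≤ 16 is false
  support letters ≤ 0: 5 ≤ 0 is false
  NOT early-career PI: yes → false
  mean reviewer score < 2.9: 1.2 < 2.9 is true
  IRB approval obtained: no → false
  institutional cost-share ≤ 46%: 50 ≤ 46 is false
  program area = math: chem == math is false
  PI h-index < 71: 42 < 71 is true
  requested budget ≥ 2101794 USD: 2057882 ≥ 2101794 is false
  mean reviewer score > 1.2: 1.2 > 1.2 is false
  is a resubmission: no → false
Combine:
[1.1.1] false OR true = true
[1.1.2.1] exactly-one(false, true) = true
[1.1.2] NOT true = false
[1.1] true AND false = false
[1.2.1.1] exactly-one(false, true) = true
[1.2.1] NOT true = false
[1.2.2.1.1] false AND false = false
[1.2.2.1] NOT false = true
[1.2.2] NOT true = false
[1.2] false → false (antecedent false ⇒ implication holds) = true
[1] false → true (antecedent false ⇒ implication holds) = true
[2.1.2.1] false AND true = false
[2.1.2] NOT false = true
[2.1.3] false OR false = false
[2.1] false OR true OR false = true
[2.2.2] true AND false = false
[2.2.3.1] false OR false = false
[2.2.3] NOT false = true
[2.2] false AND false AND true = false
[2] true OR false = true
[root] true → true = true
Overall: true → funded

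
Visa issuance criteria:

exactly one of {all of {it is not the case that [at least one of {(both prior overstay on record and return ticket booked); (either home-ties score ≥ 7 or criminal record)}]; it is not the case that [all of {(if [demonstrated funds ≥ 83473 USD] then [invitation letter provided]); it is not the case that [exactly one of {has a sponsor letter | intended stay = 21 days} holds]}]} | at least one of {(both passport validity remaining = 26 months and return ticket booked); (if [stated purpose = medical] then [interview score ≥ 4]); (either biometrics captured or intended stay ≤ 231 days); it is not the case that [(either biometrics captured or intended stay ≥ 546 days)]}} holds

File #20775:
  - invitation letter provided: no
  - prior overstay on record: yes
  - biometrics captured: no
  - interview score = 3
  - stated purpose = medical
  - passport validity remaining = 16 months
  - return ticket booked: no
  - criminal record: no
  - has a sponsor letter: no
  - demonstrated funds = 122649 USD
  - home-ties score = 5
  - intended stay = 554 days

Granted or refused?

Atomic conditions:
  prior overstay on record: yes → true
  return ticket booked: no → false
  home-ties score ≥ 7: 5 ≥ 7 is false
  criminal record: no → false
  demonstrated funds ≥ 83473 USD: 122649 ≥ 83473 is true
  invitation letter provided: no → false
  has a sponsor letter: no → false
  intended stay = 21 days: 554 == 21 is false
  passport validity remaining = 26 months: 16 == 26 is false
  stated purpose = medical: medical == medical is true
  interview score ≥ 4: 3 ≥ 4 is false
  biometrics captured: no → false
  intended stay ≤ 231 days: 554 ≤ 231 is false
  intended stay ≥ 546 days: 554 ≥ 546 is true
Combine:
[1.1.1.1] true AND false = false
[1.1.1.2] false OR false = false
[1.1.1] false OR false = false
[1.1] NOT false = true
[1.2.1.1] true → false = false
[1.2.1.2.1] exactly-one(false, false) = false
[1.2.1.2] NOT false = true
[1.2.1] false AND true = false
[1.2] NOT false = true
[1] true AND true = true
[2.1] false AND false = false
[2.2] true → false = false
[2.3] false OR false = false
[2.4.1] false OR true = true
[2.4] NOT true = false
[2] false OR false OR false OR false = false
[root] exactly-one(true, false) = true
Overall: true → granted

Granted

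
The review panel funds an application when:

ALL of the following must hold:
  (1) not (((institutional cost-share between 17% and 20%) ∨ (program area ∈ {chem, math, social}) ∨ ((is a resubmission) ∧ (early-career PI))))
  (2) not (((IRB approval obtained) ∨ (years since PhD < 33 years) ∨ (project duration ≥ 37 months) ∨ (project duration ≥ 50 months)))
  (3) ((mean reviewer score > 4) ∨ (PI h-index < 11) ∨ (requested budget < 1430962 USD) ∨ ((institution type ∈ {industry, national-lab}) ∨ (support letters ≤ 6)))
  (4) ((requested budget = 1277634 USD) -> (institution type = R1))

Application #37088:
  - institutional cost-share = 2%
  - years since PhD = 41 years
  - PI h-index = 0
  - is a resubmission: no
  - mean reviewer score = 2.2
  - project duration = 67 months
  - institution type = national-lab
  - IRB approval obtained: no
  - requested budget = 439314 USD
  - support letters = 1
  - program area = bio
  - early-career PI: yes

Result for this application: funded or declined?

Atomic conditions:
  institutional cost-share between 17% and 20%: 2 in [17, 20] is false
  program area ∈ {chem, math, social}: bio is not in the set → false
  is a resubmission: no → false
  early-career PI: yes → true
  IRB approval obtained: no → false
  years since PhD < 33 years: 41 < 33 is false
  project duration ≥ 37 months: 67 ≥ 37 is true
  project duration ≥ 50 months: 67 ≥ 50 is true
  mean reviewer score > 4: 2.2 > 4 is false
  PI h-index < 11: 0 < 11 is true
  requested budget < 1430962 USD: 439314 < 1430962 is true
  institution type ∈ {industry, national-lab}: national-lab is in the set → true
  support letters ≤ 6: 1 ≤ 6 is true
  requested budget = 1277634 USD: 439314 == 1277634 is false
  institution type = R1: national-lab == R1 is false
Combine:
[1.1.3] false AND true = false
[1.1] false OR false OR false = false
[1] NOT false = true
[2.1] false OR false OR true OR true = true
[2] NOT true = false
[3.4] true OR true = true
[3] false OR true OR true OR true = true
[4] false → false (antecedent false ⇒ implication holds) = true
[root] true AND false AND true AND true = false
Overall: false → declined

Declined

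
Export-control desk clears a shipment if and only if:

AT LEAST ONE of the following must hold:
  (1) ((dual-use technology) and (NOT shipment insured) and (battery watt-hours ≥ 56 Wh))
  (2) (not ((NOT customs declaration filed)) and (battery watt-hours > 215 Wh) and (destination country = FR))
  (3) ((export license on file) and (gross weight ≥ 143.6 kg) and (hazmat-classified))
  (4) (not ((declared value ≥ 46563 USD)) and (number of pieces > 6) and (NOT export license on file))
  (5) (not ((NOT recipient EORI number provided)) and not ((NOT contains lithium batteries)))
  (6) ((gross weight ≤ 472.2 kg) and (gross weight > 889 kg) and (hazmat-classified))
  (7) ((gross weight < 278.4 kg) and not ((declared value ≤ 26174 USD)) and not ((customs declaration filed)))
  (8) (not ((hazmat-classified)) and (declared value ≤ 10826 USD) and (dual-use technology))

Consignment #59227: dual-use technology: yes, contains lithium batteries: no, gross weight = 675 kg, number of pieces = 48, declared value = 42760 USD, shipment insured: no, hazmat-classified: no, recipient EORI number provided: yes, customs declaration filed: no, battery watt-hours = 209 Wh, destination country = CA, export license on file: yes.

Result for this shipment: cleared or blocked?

Atomic conditions:
  dual-use technology: yes → true
  NOT shipment insured: no → true
  battery watt-hours ≥ 56 Wh: 209 ≥ 56 is true
  NOT customs declaration filed: no → true
  battery watt-hours > 215 Wh: 209 > 215 is false
  destination country = FR: CA == FR is false
  export license on file: yes → true
  gross weight ≥ 143.6 kg: 675 ≥ 143.6 is true
  hazmat-classified: no → false
  declared value ≥ 46563 USD: 42760 ≥ 46563 is false
  number of pieces > 6: 48 > 6 is true
  NOT export license on file: yes → false
  NOT recipient EORI number provided: yes → false
  NOT contains lithium batteries: no → true
  gross weight ≤ 472.2 kg: 675 ≤ 472.2 is false
  gross weight > 889 kg: 675 > 889 is false
  gross weight < 278.4 kg: 675 < 278.4 is false
  declared value ≤ 26174 USD: 42760 ≤ 26174 is false
  customs declaration filed: no → false
  declared value ≤ 10826 USD: 42760 ≤ 10826 is false
Combine:
[1] true AND true AND true = true
[2.1] NOT true = false
[2] false AND false AND false = false
[3] true AND true AND false = false
[4.1] NOT false = true
[4] true AND true AND false = false
[5.1] NOT false = true
[5.2] NOT true = false
[5] true AND false = false
[6] false AND false AND false = false
[7.2] NOT false = true
[7.3] NOT false = true
[7] false AND true AND true = false
[8.1] NOT false = true
[8] true AND false AND true = false
[root] true OR false OR false OR false OR false OR false OR false OR false = true
Overall: true → cleared

Cleared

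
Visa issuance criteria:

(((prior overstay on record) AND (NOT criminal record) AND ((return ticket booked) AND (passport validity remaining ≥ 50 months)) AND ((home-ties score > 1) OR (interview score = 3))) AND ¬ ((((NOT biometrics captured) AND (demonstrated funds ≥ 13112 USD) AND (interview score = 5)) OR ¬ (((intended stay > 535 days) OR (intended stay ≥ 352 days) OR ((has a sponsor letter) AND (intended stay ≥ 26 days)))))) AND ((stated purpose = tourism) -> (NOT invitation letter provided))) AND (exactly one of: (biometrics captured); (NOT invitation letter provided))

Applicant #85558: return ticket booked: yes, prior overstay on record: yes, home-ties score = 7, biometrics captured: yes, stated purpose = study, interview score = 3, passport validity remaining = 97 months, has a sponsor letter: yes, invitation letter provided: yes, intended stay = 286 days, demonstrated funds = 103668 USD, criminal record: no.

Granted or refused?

Granted

Atomic conditions:
  prior overstay on record: yes → true
  NOT criminal record: no → true
  return ticket booked: yes → true
  passport validity remaining ≥ 50 months: 97 ≥ 50 is true
  home-ties score > 1: 7 > 1 is true
  interview score = 3: 3 == 3 is true
  NOT biometrics captured: yes → false
  demonstrated funds ≥ 13112 USD: 103668 ≥ 13112 is true
  interview score = 5: 3 == 5 is false
  intended stay > 535 days: 286 > 535 is false
  intended stay ≥ 352 days: 286 ≥ 352 is false
  has a sponsor letter: yes → true
  intended stay ≥ 26 days: 286 ≥ 26 is true
  stated purpose = tourism: study == tourism is false
  NOT invitation letter provided: yes → false
  biometrics captured: yes → true
Combine:
[1.1.3] true AND true = true
[1.1.4] true OR true = true
[1.1] true AND true AND true AND true = true
[1.2.1.1] false AND true AND false = false
[1.2.1.2.1.3] true AND true = true
[1.2.1.2.1] false OR false OR true = true
[1.2.1.2] NOT true = false
[1.2.1] false OR false = false
[1.2] NOT false = true
[1.3] false → false (antecedent false ⇒ implication holds) = true
[1] true AND true AND true = true
[2] exactly-one(true, false) = true
[root] true AND true = true
Overall: true → granted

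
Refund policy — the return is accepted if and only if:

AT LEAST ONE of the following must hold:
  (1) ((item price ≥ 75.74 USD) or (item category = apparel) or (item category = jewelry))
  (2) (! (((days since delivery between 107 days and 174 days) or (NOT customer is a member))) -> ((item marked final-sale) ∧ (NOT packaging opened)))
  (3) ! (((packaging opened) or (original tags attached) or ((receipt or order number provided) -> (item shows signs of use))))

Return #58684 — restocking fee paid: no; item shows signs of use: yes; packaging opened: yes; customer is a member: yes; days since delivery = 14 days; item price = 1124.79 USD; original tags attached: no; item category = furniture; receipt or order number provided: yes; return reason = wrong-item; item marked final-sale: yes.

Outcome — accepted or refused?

Accepted

Atomic conditions:
  item price ≥ 75.74 USD: 1124.79 ≥ 75.74 is true
  item category = apparel: furniture == apparel is false
  item category = jewelry: furniture == jewelry is false
  days since delivery between 107 days and 174 days: 14 in [107, 174] is false
  NOT customer is a member: yes → false
  item marked final-sale: yes → true
  NOT packaging opened: yes → false
  packaging opened: yes → true
  original tags attached: no → false
  receipt or order number provided: yes → true
  item shows signs of use: yes → true
Combine:
[1] true OR false OR false = true
[2.1.1] false OR false = false
[2.1] NOT false = true
[2.2] true AND false = false
[2] true → false = false
[3.1.3] true → true = true
[3.1] true OR false OR true = true
[3] NOT true = false
[root] true OR false OR false = true
Overall: true → accepted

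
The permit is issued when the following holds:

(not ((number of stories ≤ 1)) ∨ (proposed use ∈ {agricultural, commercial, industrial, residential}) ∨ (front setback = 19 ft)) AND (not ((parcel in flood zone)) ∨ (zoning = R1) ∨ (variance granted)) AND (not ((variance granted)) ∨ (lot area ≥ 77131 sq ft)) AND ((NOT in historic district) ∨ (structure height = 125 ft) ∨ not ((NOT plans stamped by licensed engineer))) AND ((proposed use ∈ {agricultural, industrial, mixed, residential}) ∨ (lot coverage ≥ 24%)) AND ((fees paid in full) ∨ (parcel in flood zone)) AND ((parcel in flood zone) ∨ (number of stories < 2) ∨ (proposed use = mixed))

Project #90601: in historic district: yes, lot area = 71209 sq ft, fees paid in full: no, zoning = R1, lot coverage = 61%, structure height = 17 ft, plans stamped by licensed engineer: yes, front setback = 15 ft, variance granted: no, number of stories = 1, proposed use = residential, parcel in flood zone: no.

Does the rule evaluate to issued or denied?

Denied

Atomic conditions:
  number of stories ≤ 1: 1 ≤ 1 is true
  proposed use ∈ {agricultural, commercial, industrial, residential}: residential is in the set → true
  front setback = 19 ft: 15 == 19 is false
  parcel in flood zone: no → false
  zoning = R1: R1 == R1 is true
  variance granted: no → false
  lot area ≥ 77131 sq ft: 71209 ≥ 77131 is false
  NOT in historic district: yes → false
  structure height = 125 ft: 17 == 125 is false
  NOT plans stamped by licensed engineer: yes → false
  proposed use ∈ {agricultural, industrial, mixed, residential}: residential is in the set → true
  lot coverage ≥ 24%: 61 ≥ 24 is true
  fees paid in full: no → false
  number of stories < 2: 1 < 2 is true
  proposed use = mixed: residential == mixed is false
Combine:
[1.1] NOT true = false
[1] false OR true OR false = true
[2.1] NOT false = true
[2] true OR true OR false = true
[3.1] NOT false = true
[3] true OR false = true
[4.3] NOT false = true
[4] false OR false OR true = true
[5] true OR true = true
[6] false OR false = false
[7] false OR true OR false = true
[root] true AND true AND true AND true AND true AND false AND true = false
Overall: false → denied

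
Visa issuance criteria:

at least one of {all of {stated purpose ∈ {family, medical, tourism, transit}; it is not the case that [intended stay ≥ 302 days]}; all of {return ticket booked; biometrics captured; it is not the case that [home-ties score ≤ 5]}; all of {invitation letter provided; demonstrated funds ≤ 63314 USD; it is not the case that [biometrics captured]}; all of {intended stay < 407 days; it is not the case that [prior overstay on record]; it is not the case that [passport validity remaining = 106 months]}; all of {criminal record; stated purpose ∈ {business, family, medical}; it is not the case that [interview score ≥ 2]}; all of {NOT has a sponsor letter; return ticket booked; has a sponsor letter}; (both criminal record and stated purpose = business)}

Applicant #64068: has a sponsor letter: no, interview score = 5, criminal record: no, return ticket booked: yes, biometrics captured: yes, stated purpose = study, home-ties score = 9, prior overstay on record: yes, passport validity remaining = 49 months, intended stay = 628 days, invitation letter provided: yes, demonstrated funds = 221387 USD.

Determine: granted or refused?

Granted

Atomic conditions:
  stated purpose ∈ {family, medical, tourism, transit}: study is not in the set → false
  intended stay ≥ 302 days: 628 ≥ 302 is true
  return ticket booked: yes → true
  biometrics captured: yes → true
  home-ties score ≤ 5: 9 ≤ 5 is false
  invitation letter provided: yes → true
  demonstrated funds ≤ 63314 USD: 221387 ≤ 63314 is false
  intended stay < 407 days: 628 < 407 is false
  prior overstay on record: yes → true
  passport validity remaining = 106 months: 49 == 106 is false
  criminal record: no → false
  stated purpose ∈ {business, family, medical}: study is not in the set → false
  interview score ≥ 2: 5 ≥ 2 is true
  NOT has a sponsor letter: no → true
  has a sponsor letter: no → false
  stated purpose = business: study == business is false
Combine:
[1.2] NOT true = false
[1] false AND false = false
[2.3] NOT false = true
[2] true AND true AND true = true
[3.3] NOT true = false
[3] true AND false AND false = false
[4.2] NOT true = false
[4.3] NOT false = true
[4] false AND false AND true = false
[5.3] NOT true = false
[5] false AND false AND false = false
[6] true AND true AND false = false
[7] false AND false = false
[root] false OR true OR false OR false OR false OR false OR false = true
Overall: true → granted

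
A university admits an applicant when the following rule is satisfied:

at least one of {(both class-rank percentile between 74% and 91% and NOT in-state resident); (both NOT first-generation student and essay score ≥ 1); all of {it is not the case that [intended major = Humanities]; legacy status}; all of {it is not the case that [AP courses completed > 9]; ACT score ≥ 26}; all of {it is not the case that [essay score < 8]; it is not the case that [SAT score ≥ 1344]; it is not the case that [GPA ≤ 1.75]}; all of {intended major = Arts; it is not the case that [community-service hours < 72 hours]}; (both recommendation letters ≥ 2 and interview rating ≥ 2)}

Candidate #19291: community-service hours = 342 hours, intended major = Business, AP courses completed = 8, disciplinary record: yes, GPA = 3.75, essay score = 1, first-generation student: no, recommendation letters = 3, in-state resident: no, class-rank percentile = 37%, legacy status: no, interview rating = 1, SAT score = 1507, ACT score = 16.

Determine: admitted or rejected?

Atomic conditions:
  class-rank percentile between 74% and 91%: 37 in [74, 91] is false
  NOT in-state resident: no → true
  NOT first-generation student: no → true
  essay score ≥ 1: 1 ≥ 1 is true
  intended major = Humanities: Business == Humanities is false
  legacy status: no → false
  AP courses completed > 9: 8 > 9 is false
  ACT score ≥ 26: 16 ≥ 26 is false
  essay score < 8: 1 < 8 is true
  SAT score ≥ 1344: 1507 ≥ 1344 is true
  GPA ≤ 1.75: 3.75 ≤ 1.75 is false
  intended major = Arts: Business == Arts is false
  community-service hours < 72 hours: 342 < 72 is false
  recommendation letters ≥ 2: 3 ≥ 2 is true
  interview rating ≥ 2: 1 ≥ 2 is false
Combine:
[1] false AND true = false
[2] true AND true = true
[3.1] NOT false = true
[3] true AND false = false
[4.1] NOT false = true
[4] true AND false = false
[5.1] NOT true = false
[5.2] NOT true = false
[5.3] NOT false = true
[5] false AND false AND true = false
[6.2] NOT false = true
[6] false AND true = false
[7] true AND false = false
[root] false OR true OR false OR false OR false OR false OR false = true
Overall: true → admitted

Admitted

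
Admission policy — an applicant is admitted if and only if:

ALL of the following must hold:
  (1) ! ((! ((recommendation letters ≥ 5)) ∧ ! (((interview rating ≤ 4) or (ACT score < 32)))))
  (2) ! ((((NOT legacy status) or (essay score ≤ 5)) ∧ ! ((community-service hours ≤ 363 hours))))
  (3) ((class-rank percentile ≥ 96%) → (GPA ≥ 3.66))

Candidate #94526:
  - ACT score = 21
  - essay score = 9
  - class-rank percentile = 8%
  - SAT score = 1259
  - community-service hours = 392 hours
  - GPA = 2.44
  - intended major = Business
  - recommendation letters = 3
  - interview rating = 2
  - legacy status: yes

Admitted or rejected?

Admitted

Atomic conditions:
  recommendation letters ≥ 5: 3 ≥ 5 is false
  interview rating ≤ 4: 2 ≤ 4 is true
  ACT score < 32: 21 < 32 is true
  NOT legacy status: yes → false
  essay score ≤ 5: 9 ≤ 5 is false
  community-service hours ≤ 363 hours: 392 ≤ 363 is false
  class-rank percentile ≥ 96%: 8 ≥ 96 is false
  GPA ≥ 3.66: 2.44 ≥ 3.66 is false
Combine:
[1.1.1] NOT false = true
[1.1.2.1] true OR true = true
[1.1.2] NOT true = false
[1.1] true AND false = false
[1] NOT false = true
[2.1.1] false OR false = false
[2.1.2] NOT false = true
[2.1] false AND true = false
[2] NOT false = true
[3] false → false (antecedent false ⇒ implication holds) = true
[root] true AND true AND true = true
Overall: true → admitted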